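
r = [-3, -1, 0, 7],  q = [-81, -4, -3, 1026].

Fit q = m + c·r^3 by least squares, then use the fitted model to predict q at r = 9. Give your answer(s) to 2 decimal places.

q̂ = 2181.94

The normal system MᵀM·[m, c]ᵀ = Mᵀq is [[4, 315]; [315, 118379]]·[m, c]ᵀ = [938, 354109]ᵀ.
Eliminating c: 118379·(row 1) − 315·(row 2) gives 374291·m = 118379·938 − 315·354109 = -504833, so m = -504833/374291.
Then c = (354109 − 315·(-504833/374291))/118379 = 1120966/374291.
At r = 9: q̂ = (-504833/374291)·(1) + (1120966/374291)·(729) = 816679381/374291.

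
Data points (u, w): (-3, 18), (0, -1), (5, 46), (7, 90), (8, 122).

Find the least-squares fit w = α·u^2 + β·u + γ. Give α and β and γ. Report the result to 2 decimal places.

From the data, Σu^2·u^2 = 7203, Σu^2·u = 953, Σu^2 = 147, Σu·u = 147, Σu = 17, Σ1 = 5.
For Mᵀw: Σu^2·w = 13530, Σu·w = 1782, Σw = 275.
Solving the 3×3 system (Gaussian elimination) gives α = 31823/16129, β = -17061/32258, γ = -38995/32258.

α = 1.97, β = -0.53, γ = -1.21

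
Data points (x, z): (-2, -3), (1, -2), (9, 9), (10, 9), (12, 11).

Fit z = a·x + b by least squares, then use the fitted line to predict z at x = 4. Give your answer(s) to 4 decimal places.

Normal-equation sums: Σx·x = 330, Σx = 30, Σ1 = 5.
And Σx·z = 307, Σz = 24.
Δ = 330·5 − 30² = 750.
a = (307·5 − 30·24)/750 = 163/150; b = (330·24 − 30·307)/750 = -43/25.
At x = 4: ẑ = (163/150)·(4) + (-43/25)·(1) = 197/75.

ẑ = 2.6267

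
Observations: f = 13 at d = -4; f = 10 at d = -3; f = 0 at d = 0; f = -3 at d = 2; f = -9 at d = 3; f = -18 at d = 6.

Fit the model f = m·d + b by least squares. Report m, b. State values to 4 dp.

m = -3.0607, b = 0.8738

Normal-equation sums: Σd·d = 74, Σd = 4, Σ1 = 6.
And Σd·f = -223, Σf = -7.
Normal equations: [[74, 4]; [4, 6]]·[m, b]ᵀ = [-223, -7]ᵀ.
Eliminating b: 6·(row 1) − 4·(row 2) gives 428·m = 6·(-223) − 4·(-7) = -1310, so m = -655/214.
Then b = ((-7) − 4·(-655/214))/6 = 187/214.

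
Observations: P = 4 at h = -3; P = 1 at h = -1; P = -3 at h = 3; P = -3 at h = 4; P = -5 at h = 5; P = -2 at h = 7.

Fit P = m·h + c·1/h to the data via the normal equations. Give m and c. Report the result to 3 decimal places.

Entries of MᵀM: Σh·h = 109, Σh·1/h = 6, Σ1/h·1/h = 237281/176400.
Right-hand side: Σh·P = -73, Σ1/h·P = -451/84.
Normal equations: [[109, 6]; [6, 237281/176400]]·[m, c]ᵀ = [-73, -451/84]ᵀ.
Δ = 109·(237281/176400) − 6² = 19513229/176400.
m = ((-73)·(237281/176400) − 6·(-451/84))/(19513229/176400) = -11638913/19513229; c = (109·(-451/84) − 6·(-73))/(19513229/176400) = -25970700/19513229.

m = -0.596, c = -1.331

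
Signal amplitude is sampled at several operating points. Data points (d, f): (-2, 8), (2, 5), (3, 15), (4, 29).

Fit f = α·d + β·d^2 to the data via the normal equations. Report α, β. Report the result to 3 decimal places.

α = -0.525, β = 1.894

Compute the Gram sums: Σd·d = 33, Σd·d^2 = 91, Σd^2·d^2 = 369.
For Mᵀf: Σd·f = 155, Σd^2·f = 651.
Normal equations: [[33, 91]; [91, 369]]·[α, β]ᵀ = [155, 651]ᵀ.
det = 33·369 − 91² = 3896.
α = (155·369 − 91·651)/3896 = -1023/1948; β = (33·651 − 91·155)/3896 = 3689/1948.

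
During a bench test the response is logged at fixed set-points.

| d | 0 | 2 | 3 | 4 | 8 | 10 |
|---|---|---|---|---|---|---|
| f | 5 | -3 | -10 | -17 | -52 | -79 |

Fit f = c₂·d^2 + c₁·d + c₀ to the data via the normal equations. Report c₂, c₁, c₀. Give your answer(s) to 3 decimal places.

c₂ = -0.509, c₁ = -3.213, c₀ = 4.846

MᵀM·[c₂, c₁, c₀]ᵀ = Mᵀf reads: 14449·c₂ + 1611·c₁ + 193·c₀ = -11602;  1611·c₂ + 193·c₁ + 27·c₀ = -1310;  193·c₂ + 27·c₁ + 6·c₀ = -156.
(Σd^2·d^2 = 14449, Σd^2·d = 1611, Σd^2 = 193, Σd·d = 193, Σd = 27, Σ1 = 6, Σd^2·f = -11602, Σd·f = -1310, Σf = -156.)
Solving the 3×3 system (Gaussian elimination) gives c₂ = -1317/2585, c₁ = -151/47, c₀ = 12526/2585.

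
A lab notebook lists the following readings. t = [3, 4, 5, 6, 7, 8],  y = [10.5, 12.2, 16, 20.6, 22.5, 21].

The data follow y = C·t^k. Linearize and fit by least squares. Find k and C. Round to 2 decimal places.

Let Y = ln y. Fitting Y = k·ln t + ln C by least squares:
Σln t = 9.9115, Σ(ln t)² = 17.0401, Σln y = 16.8087, Σln t·ln y = 28.3234.
Equations: 17.0401·k + 9.9115·ln C = 28.3234;  9.9115·k + 6·ln C = 16.8087.
Δ = 17.0401·6 − (9.9115)² = 4.0036; k = (28.3234·6 − 9.9115·16.8087)/4.0036 = 0.83461, ln C = (17.0401·16.8087 − 9.9115·28.3234)/4.0036 = 1.42275, so C = exp(1.42275) = 4.14852.

k = 0.83, C = 4.15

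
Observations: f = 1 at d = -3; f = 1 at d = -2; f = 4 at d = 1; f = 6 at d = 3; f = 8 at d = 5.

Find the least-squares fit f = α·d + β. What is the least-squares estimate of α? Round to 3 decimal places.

α = 0.915

MᵀM·[α, β]ᵀ = Mᵀf reads: 48·α + 4·β = 57;  4·α + 5·β = 20.
(Σd·d = 48, Σd = 4, Σ1 = 5, Σd·f = 57, Σf = 20.)
det = 48·5 − 4² = 224.
α = (57·5 − 4·20)/224 = 205/224; β = (48·20 − 4·57)/224 = 183/56.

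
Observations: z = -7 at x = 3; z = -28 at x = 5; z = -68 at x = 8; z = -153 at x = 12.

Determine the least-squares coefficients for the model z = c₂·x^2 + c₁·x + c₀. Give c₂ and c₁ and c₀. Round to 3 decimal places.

Normal-equation sums: Σx^2·x^2 = 25538, Σx^2·x = 2392, Σx^2 = 242, Σx·x = 242, Σx = 28, Σ1 = 4.
For Mᵀz: Σx^2·z = -27147, Σx·z = -2541, Σz = -256.
Normal equations: [[25538, 2392, 242]; [2392, 242, 28]; [242, 28, 4]]·[c₂, c₁, c₀]ᵀ = [-27147, -2541, -256]ᵀ.
Inverting the 3×3 Gram matrix, [c₂, c₁, c₀]ᵀ = [-2252/2343, -7957/4686, 9429/1562]ᵀ.

c₂ = -0.961, c₁ = -1.698, c₀ = 6.036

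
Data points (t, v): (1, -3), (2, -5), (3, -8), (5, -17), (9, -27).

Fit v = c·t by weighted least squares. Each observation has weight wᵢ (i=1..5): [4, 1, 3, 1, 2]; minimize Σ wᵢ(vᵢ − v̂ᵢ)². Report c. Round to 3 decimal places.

From the data, Σwᵢ·t·t = 222.
Right-hand side: Σwᵢ·t·v = -665.
Hence c = -665 / 222 ≈ -2.9955.

c = -2.995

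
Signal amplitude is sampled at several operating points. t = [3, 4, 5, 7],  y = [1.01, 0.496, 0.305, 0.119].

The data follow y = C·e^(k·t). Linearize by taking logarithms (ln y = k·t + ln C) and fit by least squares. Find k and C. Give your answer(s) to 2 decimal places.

k = -0.52, C = 4.41

Let Y = ln y. Fitting Y = k·t + ln C by least squares:
AᵀA = [[99.0000, 19.0000]; [19.0000, 4]], rhs = [-23.6125, -4.0073]ᵀ  (here Σt = 19.0000, Σ(t)² = 99.0000, Σln y = -4.0073, Σt·ln y = -23.6125).
Δ = 99.0000·4 − (19.0000)² = 35.0000; k = (-23.6125·4 − 19.0000·-4.0073)/35.0000 = -0.52318, ln C = (99.0000·-4.0073 − 19.0000·-23.6125)/35.0000 = 1.48327, so C = exp(1.48327) = 4.40734.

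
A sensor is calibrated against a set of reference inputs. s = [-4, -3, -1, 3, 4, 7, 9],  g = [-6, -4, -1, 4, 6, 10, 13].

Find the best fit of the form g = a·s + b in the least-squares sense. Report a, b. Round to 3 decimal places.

a = 1.430, b = 0.079

Sums needed: Σs·s = 181, Σs = 15, Σ1 = 7.
And Σs·g = 260, Σg = 22.
Eliminating b: 7·(row 1) − 15·(row 2) gives 1042·a = 7·260 − 15·22 = 1490, so a = 745/521.
Then b = (22 − 15·(745/521))/7 = 41/521.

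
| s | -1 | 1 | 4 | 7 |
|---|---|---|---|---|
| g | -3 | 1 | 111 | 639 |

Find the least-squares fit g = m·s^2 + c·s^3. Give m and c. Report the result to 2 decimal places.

m = -1.19, c = 2.03

The normal system AᵀA·[m, c]ᵀ = Aᵀg is [[2659, 17831]; [17831, 121747]]·[m, c]ᵀ = [33085, 226285]ᵀ.
Eliminating c: 121747·(row 1) − 17831·(row 2) gives 5780712·m = 121747·33085 − 17831·226285 = -6888340, so m = -1722085/1445178.
Then c = (226285 − 17831·(-1722085/1445178))/121747 = 2938295/1445178.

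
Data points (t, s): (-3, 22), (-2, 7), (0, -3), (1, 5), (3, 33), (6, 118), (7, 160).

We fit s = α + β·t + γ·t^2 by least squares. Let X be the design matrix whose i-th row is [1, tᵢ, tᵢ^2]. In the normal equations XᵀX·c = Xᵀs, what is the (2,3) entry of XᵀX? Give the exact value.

Row 2 ↔ basis t, column 3 ↔ basis t^2, so (XᵀX)_{2,3} = Σᵢ (t)·(t^2) = (-3)·(9) + (-2)·(4) + (0)·(0) + (1)·(1) + (3)·(9) + (6)·(36) + (7)·(49) = 552.

552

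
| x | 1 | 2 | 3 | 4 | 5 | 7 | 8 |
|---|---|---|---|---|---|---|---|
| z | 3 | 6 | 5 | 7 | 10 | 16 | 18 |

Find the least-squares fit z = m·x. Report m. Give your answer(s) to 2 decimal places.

m = 2.17

The normal system MᵀM·[m]ᵀ = Mᵀz is [[168]]·[m]ᵀ = [364]ᵀ.
m = 364/168 = 2.16667.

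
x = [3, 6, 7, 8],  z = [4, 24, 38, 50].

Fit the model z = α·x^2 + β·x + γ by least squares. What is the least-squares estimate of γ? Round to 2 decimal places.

γ = 3.76

Forming MᵀM = [[7874, 1098, 158]; [1098, 158, 24]; [158, 24, 4]] and Mᵀz = [5962, 822, 116]ᵀ gives MᵀM·[α, β, γ]ᵀ = Mᵀz.
Inverting the 3×3 Gram matrix, [α, β, γ]ᵀ = [210/181, -621/181, 680/181]ᵀ.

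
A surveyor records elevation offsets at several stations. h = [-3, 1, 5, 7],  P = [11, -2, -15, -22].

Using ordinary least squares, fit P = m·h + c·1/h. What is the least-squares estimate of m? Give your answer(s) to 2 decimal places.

Forming AᵀA = [[84, 4]; [4, 12916/11025]] and AᵀP = [-264, -248/21]ᵀ gives AᵀA·[m, c]ᵀ = AᵀP.
Eliminating c: (12916/11025)·(row 1) − 4·(row 2) gives (43264/525)·m = (12916/11025)·(-264) − 4·(-248/21) = -963008/3675, so m = -15047/4732.
Then c = ((-248/21) − 4·(-15047/4732))/(12916/11025) = 525/676.

m = -3.18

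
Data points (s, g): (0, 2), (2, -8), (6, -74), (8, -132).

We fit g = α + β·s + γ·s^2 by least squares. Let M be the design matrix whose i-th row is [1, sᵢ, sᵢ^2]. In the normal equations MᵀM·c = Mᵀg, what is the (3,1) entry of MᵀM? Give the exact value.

Row 3 ↔ basis s^2, column 1 ↔ basis 1, so (MᵀM)_{3,1} = Σᵢ s^2 = (0)·(1) + (4)·(1) + (36)·(1) + (64)·(1) = 104.

104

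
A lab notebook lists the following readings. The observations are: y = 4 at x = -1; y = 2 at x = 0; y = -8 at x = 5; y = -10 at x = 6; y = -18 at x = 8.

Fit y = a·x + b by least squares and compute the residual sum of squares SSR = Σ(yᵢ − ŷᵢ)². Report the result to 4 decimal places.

SSR = 7.7386

With design matrix A, AᵀA = [[126, 18]; [18, 5]] and Aᵀy = [-248, -30]ᵀ.
det = 126·5 − 18² = 306.
a = ((-248)·5 − 18·(-30))/306 = -350/153; b = (126·(-30) − 18·(-248))/306 = 38/17.
Residuals: -80/153, -4/17, 184/153, 76/51, -296/153; SSR = 1184/153.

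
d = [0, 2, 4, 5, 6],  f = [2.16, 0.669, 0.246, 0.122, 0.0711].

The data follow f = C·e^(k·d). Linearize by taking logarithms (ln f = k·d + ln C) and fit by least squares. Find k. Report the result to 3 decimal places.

k = -0.566

With ln fᵢ as the transformed response and dᵢ as the regressor:
XᵀX = [[81.0000, 17.0000]; [17.0000, 5]], rhs = [-32.7943, -5.7817]ᵀ  (here Σd = 17.0000, Σ(d)² = 81.0000, Σln f = -5.7817, Σd·ln f = -32.7943).
Δ = 81.0000·5 − (17.0000)² = 116.0000; k = (-32.7943·5 − 17.0000·-5.7817)/116.0000 = -0.56623, ln C = (81.0000·-5.7817 − 17.0000·-32.7943)/116.0000 = 0.76885.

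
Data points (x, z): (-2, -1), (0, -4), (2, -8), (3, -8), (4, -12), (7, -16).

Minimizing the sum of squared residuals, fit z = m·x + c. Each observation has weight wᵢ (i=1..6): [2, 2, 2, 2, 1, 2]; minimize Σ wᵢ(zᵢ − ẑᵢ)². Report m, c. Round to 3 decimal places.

Normal-equation sums: Σwᵢ·x·x = 148, Σwᵢ·x = 24, Σwᵢ·1 = 11.
For AᵀWz: Σwᵢ·x·z = -348, Σwᵢ·z = -86.
Determinant 148·11 − 24² = 1052.
m = ((-348)·11 − 24·(-86))/1052 = -441/263; c = (148·(-86) − 24·(-348))/1052 = -1094/263.

m = -1.677, c = -4.160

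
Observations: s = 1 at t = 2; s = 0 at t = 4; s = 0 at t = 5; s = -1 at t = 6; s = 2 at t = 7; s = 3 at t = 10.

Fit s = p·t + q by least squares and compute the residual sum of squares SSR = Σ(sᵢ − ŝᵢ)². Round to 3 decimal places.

Entries of XᵀX: Σt·t = 230, Σt = 34, Σ1 = 6.
Right-hand side: Σt·s = 40, Σs = 5.
det = 230·6 − 34² = 224.
p = (40·6 − 34·5)/224 = 5/16; q = (230·5 − 34·40)/224 = -15/16.
Residuals: 21/16, -5/16, -5/8, -31/16, 3/4, 13/16; SSR = 115/16.

SSR = 7.188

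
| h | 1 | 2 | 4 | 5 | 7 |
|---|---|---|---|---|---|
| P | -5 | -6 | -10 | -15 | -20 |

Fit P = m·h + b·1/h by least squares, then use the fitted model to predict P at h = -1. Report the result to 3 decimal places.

P̂ = 4.606

MᵀM·[m, b]ᵀ = MᵀP reads: 95·m + 5·b = -272;  5·m + (26909/19600)·b = -229/14.
det = 95·(26909/19600) − 5² = 413271/3920.
m = ((-272)·(26909/19600) − 5·(-229/14))/(413271/3920) = -1905416/688785; b = (95·(-229/14) − 5·(-272))/(413271/3920) = -253400/137757.
At h = -1: P̂ = (-1905416/688785)·(-1) + (-253400/137757)·(-1) = 1057472/229595.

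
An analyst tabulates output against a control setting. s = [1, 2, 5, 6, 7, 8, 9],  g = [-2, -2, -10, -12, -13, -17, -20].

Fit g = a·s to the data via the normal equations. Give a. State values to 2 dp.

a = -2.06

Sums needed: Σs·s = 260.
For Aᵀg: Σs·g = -535.
So AᵀA·[a]ᵀ = Aᵀg: [[260]]·[a]ᵀ = [-535]ᵀ.
Hence a = -535 / 260 ≈ -2.05769.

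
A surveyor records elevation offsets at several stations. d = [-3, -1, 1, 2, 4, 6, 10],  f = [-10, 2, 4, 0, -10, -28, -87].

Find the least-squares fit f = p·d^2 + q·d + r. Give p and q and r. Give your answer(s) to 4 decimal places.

Sums needed: Σd^2·d^2 = 11651, Σd^2·d = 1261, Σd^2 = 167, Σd·d = 167, Σd = 19, Σ1 = 7.
Moment sums: Σd^2·f = -9952, Σd·f = -1046, Σf = -129.
So XᵀX·[p, q, r]ᵀ = Xᵀf: [[11651, 1261, 167]; [1261, 167, 19]; [167, 19, 7]]·[p, q, r]ᵀ = [-9952, -1046, -129]ᵀ.
Inverting the 3×3 Gram matrix, [p, q, r]ᵀ = [-270027/271334, 253793/271334, 376454/135667]ᵀ.

p = -0.9952, q = 0.9354, r = 2.7748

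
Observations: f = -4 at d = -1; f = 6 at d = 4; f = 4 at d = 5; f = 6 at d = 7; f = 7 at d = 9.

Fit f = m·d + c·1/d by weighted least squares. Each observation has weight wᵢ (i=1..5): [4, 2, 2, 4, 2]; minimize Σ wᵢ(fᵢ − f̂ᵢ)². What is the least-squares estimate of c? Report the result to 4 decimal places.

MᵀWM·[m, c]ᵀ = MᵀWf reads: 444·m + 14·c = 398;  14·m + (3422329/793800)·c = 8059/315.
Determinant 444·(3422329/793800) − 14² = 113660773/66150.
m = (398·(3422329/793800) − 14·(8059/315))/(113660773/66150) = 538882711/681964638; c = (444·(8059/315) − 14·398)/(113660773/66150) = 382833360/113660773.

c = 3.3682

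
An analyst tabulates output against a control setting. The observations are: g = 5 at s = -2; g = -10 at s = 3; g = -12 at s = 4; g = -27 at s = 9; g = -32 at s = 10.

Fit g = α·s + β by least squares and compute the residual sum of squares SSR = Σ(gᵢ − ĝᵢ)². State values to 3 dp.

Entries of XᵀX: Σs·s = 210, Σs = 24, Σ1 = 5.
For Xᵀg: Σs·g = -651, Σg = -76.
XᵀX·[α, β]ᵀ = Xᵀg becomes [[210, 24]; [24, 5]]·[α, β]ᵀ = [-651, -76]ᵀ.
Eliminating β: 5·(row 1) − 24·(row 2) gives 474·α = 5·(-651) − 24·(-76) = -1431, so α = -477/158.
Then β = ((-76) − 24·(-477/158))/5 = -56/79.
Residuals: -26/79, -37/158, 62/79, 139/158, -87/79; SSR = 437/158.

SSR = 2.766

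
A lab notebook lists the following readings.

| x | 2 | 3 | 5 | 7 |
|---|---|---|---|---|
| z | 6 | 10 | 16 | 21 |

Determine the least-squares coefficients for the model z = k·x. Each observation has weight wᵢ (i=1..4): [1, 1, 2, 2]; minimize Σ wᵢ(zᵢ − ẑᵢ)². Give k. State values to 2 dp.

Sums needed: Σwᵢ·x·x = 161.
Right-hand side: Σwᵢ·x·z = 496.
Normal equations: [[161]]·[k]ᵀ = [496]ᵀ.
k = 496/161 = 3.08075.

k = 3.08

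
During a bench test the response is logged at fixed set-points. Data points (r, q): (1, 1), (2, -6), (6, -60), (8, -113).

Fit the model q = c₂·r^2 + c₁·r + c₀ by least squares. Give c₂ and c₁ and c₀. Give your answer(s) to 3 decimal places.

c₂ = -1.948, c₁ = 1.465, c₀ = 0.418

The normal equations are: 5409·c₂ + 737·c₁ + 105·c₀ = -9415;  737·c₂ + 105·c₁ + 17·c₀ = -1275;  105·c₂ + 17·c₁ + 4·c₀ = -178.
(Σr^2·r^2 = 5409, Σr^2·r = 737, Σr^2 = 105, Σr·r = 105, Σr = 17, Σ1 = 4, Σr^2·q = -9415, Σr·q = -1275, Σq = -178.)
Row-reducing yields c₂ = -4563/2342, c₁ = 3431/2342, c₀ = 489/1171.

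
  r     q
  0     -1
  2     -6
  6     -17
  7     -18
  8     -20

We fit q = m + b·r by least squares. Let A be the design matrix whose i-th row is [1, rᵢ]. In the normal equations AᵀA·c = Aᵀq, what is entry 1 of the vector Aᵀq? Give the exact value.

-62

Entry 1 ↔ basis 1, so (Aᵀq)_{1} = Σᵢ qᵢ = (1)·(-1) + (1)·(-6) + (1)·(-17) + (1)·(-18) + (1)·(-20) = -62.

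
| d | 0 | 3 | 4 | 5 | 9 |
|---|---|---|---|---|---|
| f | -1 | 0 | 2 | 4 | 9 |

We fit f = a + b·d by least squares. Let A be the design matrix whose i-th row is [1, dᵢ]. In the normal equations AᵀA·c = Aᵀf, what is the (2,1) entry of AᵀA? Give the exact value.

21

Row 2 ↔ basis d, column 1 ↔ basis 1, so (AᵀA)_{2,1} = Σᵢ d = (0)·(1) + (3)·(1) + (4)·(1) + (5)·(1) + (9)·(1) = 21.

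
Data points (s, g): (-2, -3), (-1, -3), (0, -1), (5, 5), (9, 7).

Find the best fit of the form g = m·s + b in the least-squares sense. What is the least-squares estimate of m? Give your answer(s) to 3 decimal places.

m = 0.991

Entries of MᵀM: Σs·s = 111, Σs = 11, Σ1 = 5.
Right-hand side: Σs·g = 97, Σg = 5.
det = 111·5 − 11² = 434.
m = (97·5 − 11·5)/434 = 215/217; b = (111·5 − 11·97)/434 = -256/217.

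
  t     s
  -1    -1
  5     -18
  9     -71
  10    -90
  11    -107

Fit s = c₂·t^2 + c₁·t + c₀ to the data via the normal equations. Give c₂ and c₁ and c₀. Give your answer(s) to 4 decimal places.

From the data, Σt^2·t^2 = 31828, Σt^2·t = 3184, Σt^2 = 328, Σt·t = 328, Σt = 34, Σ1 = 5.
Moment sums: Σt^2·s = -28149, Σt·s = -2805, Σs = -287.
Normal equations: [[31828, 3184, 328]; [3184, 328, 34]; [328, 34, 5]]·[c₂, c₁, c₀]ᵀ = [-28149, -2805, -287]ᵀ.
Inverting the 3×3 Gram matrix, [c₂, c₁, c₀]ᵀ = [-36895/36988, 37371/36988, 3077/2642]ᵀ.

c₂ = -0.9975, c₁ = 1.0104, c₀ = 1.1646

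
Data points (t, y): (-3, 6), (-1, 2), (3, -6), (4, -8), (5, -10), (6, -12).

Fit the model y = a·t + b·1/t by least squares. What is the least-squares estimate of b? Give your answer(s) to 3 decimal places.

b = 0.000

Compute the Gram sums: Σt·t = 96, Σt·1/t = 6, Σ1/t·1/t = 541/400.
Right-hand side: Σt·y = -192, Σ1/t·y = -12.
det = 96·(541/400) − 6² = 2346/25.
a = ((-192)·(541/400) − 6·(-12))/(2346/25) = -2; b = (96·(-12) − 6·(-192))/(2346/25) = 0.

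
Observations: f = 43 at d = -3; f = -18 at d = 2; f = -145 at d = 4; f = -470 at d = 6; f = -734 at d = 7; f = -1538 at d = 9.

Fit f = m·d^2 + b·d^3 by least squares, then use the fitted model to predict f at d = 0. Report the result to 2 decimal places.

f̂ = 0.00

Normal-equation sums: Σd^2·d^2 = 10611, Σd^2·d^3 = 84445, Σd^3·d^3 = 700635.
For Xᵀf: Σd^2·f = -179469, Σd^3·f = -1485069.
Eliminating b: 700635·(row 1) − 84445·(row 2) gives 303479960·m = 700635·(-179469) − 84445·(-1485069) = -335611110, so m = -33561111/30347996.
Then b = ((-1485069) − 84445·(-33561111/30347996))/700635 = -301403727/151739980.
At d = 0: f̂ = (-33561111/30347996)·(0) + (-301403727/151739980)·(0) = 0.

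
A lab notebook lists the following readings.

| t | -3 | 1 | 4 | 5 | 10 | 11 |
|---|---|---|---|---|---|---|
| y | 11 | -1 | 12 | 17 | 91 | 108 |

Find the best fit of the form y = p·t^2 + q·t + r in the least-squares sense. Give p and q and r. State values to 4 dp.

From the data, Σt^2·t^2 = 25604, Σt^2·t = 2494, Σt^2 = 272, Σt·t = 272, Σt = 28, Σ1 = 6.
And Σt^2·y = 22883, Σt·y = 2197, Σy = 238.
Solving the 3×3 system (Gaussian elimination) gives p = 189421/188078, q = -17793/17098, r = -106642/94039.

p = 1.0071, q = -1.0406, r = -1.1340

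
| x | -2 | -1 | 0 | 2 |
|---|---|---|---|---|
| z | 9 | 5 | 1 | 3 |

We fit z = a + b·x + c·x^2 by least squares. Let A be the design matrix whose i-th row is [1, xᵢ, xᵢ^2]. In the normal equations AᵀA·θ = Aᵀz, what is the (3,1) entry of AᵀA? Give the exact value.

Row 3 ↔ basis x^2, column 1 ↔ basis 1, so (AᵀA)_{3,1} = Σᵢ x^2 = (4)·(1) + (1)·(1) + (0)·(1) + (4)·(1) = 9.

9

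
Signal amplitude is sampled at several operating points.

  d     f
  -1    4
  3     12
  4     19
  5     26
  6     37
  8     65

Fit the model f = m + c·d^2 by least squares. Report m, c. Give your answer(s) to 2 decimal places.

m = 2.98, c = 0.96

Forming AᵀA = [[6, 151]; [151, 6355]] and Aᵀf = [163, 6558]ᵀ gives AᵀA·[m, c]ᵀ = Aᵀf.
Δ = 6·6355 − 151² = 15329.
m = (163·6355 − 151·6558)/15329 = 45607/15329; c = (6·6558 − 151·163)/15329 = 14735/15329.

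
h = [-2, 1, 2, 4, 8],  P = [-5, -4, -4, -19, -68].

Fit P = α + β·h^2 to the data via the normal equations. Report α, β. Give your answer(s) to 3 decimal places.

The normal equations are: 5·α + 89·β = -100;  89·α + 4385·β = -4696.
det = 5·4385 − 89² = 14004.
α = ((-100)·4385 − 89·(-4696))/14004 = -571/389; β = (5·(-4696) − 89·(-100))/14004 = -405/389.

α = -1.468, β = -1.041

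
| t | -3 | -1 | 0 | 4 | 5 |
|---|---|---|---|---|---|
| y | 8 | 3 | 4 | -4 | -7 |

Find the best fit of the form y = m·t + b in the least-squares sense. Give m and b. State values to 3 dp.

Forming XᵀX = [[51, 5]; [5, 5]] and Xᵀy = [-78, 4]ᵀ gives XᵀX·[m, b]ᵀ = Xᵀy.
Eliminating b: 5·(row 1) − 5·(row 2) gives 230·m = 5·(-78) − 5·4 = -410, so m = -41/23.
Then b = (4 − 5·(-41/23))/5 = 297/115.

m = -1.783, b = 2.583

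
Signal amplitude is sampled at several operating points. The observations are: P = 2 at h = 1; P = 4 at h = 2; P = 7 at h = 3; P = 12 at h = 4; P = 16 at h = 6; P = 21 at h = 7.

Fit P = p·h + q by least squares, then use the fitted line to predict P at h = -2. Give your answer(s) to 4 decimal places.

P̂ = -8.0000

Compute the Gram sums: Σh·h = 115, Σh = 23, Σ1 = 6.
Right-hand side: Σh·P = 322, ΣP = 62.
Determinant 115·6 − 23² = 161.
p = (322·6 − 23·62)/161 = 22/7; q = (115·62 − 23·322)/161 = -12/7.
At h = -2: P̂ = (22/7)·(-2) + (-12/7)·(1) = -8.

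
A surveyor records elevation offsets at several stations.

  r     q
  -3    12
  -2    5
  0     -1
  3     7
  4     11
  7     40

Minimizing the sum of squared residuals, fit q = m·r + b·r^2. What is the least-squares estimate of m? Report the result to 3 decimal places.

m = -0.924

Compute the Gram sums: Σr·r = 87, Σr·r^2 = 399, Σr^2·r^2 = 2835.
Right-hand side: Σr·q = 299, Σr^2·q = 2327.
So XᵀX·[m, b]ᵀ = Xᵀq: [[87, 399]; [399, 2835]]·[m, b]ᵀ = [299, 2327]ᵀ.
Determinant 87·2835 − 399² = 87444.
m = (299·2835 − 399·2327)/87444 = -962/1041; b = (87·2327 − 399·299)/87444 = 6929/7287.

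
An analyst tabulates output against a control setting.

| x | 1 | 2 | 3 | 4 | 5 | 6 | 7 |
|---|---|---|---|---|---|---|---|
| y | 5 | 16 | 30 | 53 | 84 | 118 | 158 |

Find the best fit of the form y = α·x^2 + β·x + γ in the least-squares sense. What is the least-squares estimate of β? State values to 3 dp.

β = 0.750

Normal-equation sums: Σx^2·x^2 = 4676, Σx^2·x = 784, Σx^2 = 140, Σx·x = 140, Σx = 28, Σ1 = 7.
For Mᵀy: Σx^2·y = 15277, Σx·y = 2573, Σy = 464.
MᵀM·[α, β, γ]ᵀ = Mᵀy becomes [[4676, 784, 140]; [784, 140, 28]; [140, 28, 7]]·[α, β, γ]ᵀ = [15277, 2573, 464]ᵀ.
Row-reducing yields α = 87/28, β = 3/4, γ = 8/7.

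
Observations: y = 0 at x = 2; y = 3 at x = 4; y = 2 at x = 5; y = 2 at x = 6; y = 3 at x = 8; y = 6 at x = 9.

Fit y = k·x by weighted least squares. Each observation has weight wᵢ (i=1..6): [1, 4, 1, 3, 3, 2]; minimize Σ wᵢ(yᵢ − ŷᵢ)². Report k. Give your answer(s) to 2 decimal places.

k = 0.49

Setting ∂/∂k … = 0 gives: 555·k = 274.
Hence k = 274 / 555 ≈ 0.493694.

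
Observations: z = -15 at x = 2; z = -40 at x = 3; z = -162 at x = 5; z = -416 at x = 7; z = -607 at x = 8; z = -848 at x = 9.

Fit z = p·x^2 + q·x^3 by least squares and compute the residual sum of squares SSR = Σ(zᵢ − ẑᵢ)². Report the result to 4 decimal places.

Entries of AᵀA: Σx^2·x^2 = 13780, Σx^2·x^3 = 112024, Σx^3·x^3 = 927652.
And Σx^2·z = -132390, Σx^3·z = -1093114.
Determinant 13780·927652 − 112024² = 233667984.
p = ((-132390)·927652 − 112024·(-1093114))/233667984 = -4055063/2655318; q = (13780·(-1093114) − 112024·(-132390))/233667984 = -2639245/2655318.
Residuals: -1247779/1327659, 257077/442553, 560342/1327659, -108861/442553, -480277/1327659, 126674/442553; SSR = 2220052/1327659.

SSR = 1.6722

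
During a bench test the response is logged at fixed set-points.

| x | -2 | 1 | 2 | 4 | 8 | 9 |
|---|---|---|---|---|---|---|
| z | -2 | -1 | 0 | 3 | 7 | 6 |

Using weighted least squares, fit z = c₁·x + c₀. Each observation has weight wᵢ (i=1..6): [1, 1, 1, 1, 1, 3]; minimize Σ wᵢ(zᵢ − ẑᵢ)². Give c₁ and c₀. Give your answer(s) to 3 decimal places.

Setting ∂/∂c₁ … = 0 gives: 332·c₁ + 40·c₀ = 233;  40·c₁ + 8·c₀ = 25.
Eliminating c₀: 8·(row 1) − 40·(row 2) gives 1056·c₁ = 8·233 − 40·25 = 864, so c₁ = 9/11.
Then c₀ = (25 − 40·(9/11))/8 = -85/88.

c₁ = 0.818, c₀ = -0.966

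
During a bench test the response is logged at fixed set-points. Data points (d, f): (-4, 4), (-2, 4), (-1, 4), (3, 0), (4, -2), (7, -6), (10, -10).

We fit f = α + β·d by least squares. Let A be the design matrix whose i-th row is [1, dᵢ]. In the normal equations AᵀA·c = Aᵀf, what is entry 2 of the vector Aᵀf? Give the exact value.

Entry 2 ↔ basis d, so (Aᵀf)_{2} = Σᵢ (d)·fᵢ = (-4)·(4) + (-2)·(4) + (-1)·(4) + (3)·(0) + (4)·(-2) + (7)·(-6) + (10)·(-10) = -178.

-178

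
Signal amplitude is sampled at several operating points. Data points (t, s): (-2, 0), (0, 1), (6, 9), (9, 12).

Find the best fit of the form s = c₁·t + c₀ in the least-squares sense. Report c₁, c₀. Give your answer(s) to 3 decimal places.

c₁ = 1.149, c₀ = 1.765

Forming XᵀX = [[121, 13]; [13, 4]] and Xᵀs = [162, 22]ᵀ gives XᵀX·[c₁, c₀]ᵀ = Xᵀs.
Δ = 121·4 − 13² = 315.
c₁ = (162·4 − 13·22)/315 = 362/315; c₀ = (121·22 − 13·162)/315 = 556/315.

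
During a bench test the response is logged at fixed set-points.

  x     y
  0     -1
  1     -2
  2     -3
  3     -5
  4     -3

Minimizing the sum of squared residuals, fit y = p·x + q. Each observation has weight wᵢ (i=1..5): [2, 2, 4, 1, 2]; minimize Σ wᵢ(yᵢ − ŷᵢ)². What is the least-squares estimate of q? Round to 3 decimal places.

The normal system AᵀWA·[p, q]ᵀ = AᵀWy is [[59, 21]; [21, 11]]·[p, q]ᵀ = [-67, -29]ᵀ.
Eliminating q: 11·(row 1) − 21·(row 2) gives 208·p = 11·(-67) − 21·(-29) = -128, so p = -8/13.
Then q = ((-29) − 21·(-8/13))/11 = -19/13.

q = -1.462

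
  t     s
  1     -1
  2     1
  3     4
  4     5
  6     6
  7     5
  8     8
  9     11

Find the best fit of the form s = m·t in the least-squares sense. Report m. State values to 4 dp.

m = 1.0269

Sums needed: Σt·t = 260.
For Aᵀs: Σt·s = 267.
m = 267/260 = 1.02692.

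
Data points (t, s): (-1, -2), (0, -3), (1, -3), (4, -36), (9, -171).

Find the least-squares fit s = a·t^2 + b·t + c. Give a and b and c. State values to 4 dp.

Entries of MᵀM: Σt^2·t^2 = 6819, Σt^2·t = 793, Σt^2 = 99, Σt·t = 99, Σt = 13, Σ1 = 5.
Right-hand side: Σt^2·s = -14432, Σt·s = -1684, Σs = -215.
MᵀM·[a, b, c]ᵀ = Mᵀs becomes [[6819, 793, 99]; [793, 99, 13]; [99, 13, 5]]·[a, b, c]ᵀ = [-14432, -1684, -215]ᵀ.
Row-reducing yields a = -76075/37408, b = -20525/37408, c = -24447/18704.

a = -2.0337, b = -0.5487, c = -1.3070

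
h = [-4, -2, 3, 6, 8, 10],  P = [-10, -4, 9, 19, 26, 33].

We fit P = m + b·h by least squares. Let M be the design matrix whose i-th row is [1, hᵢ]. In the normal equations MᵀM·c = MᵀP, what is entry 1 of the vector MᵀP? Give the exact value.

73

Entry 1 ↔ basis 1, so (MᵀP)_{1} = Σᵢ Pᵢ = (1)·(-10) + (1)·(-4) + (1)·(9) + (1)·(19) + (1)·(26) + (1)·(33) = 73.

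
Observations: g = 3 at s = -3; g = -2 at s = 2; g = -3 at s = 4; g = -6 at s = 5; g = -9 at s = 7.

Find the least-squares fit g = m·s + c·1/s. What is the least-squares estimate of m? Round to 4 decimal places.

From the data, Σs·s = 103, Σs·1/s = 5, Σ1/s·1/s = 85381/176400.
For Xᵀg: Σs·g = -118, Σ1/s·g = -733/140.
Determinant 103·(85381/176400) − 5² = 4384243/176400.
m = ((-118)·(85381/176400) − 5·(-733/140))/(4384243/176400) = -5457058/4384243; c = (103·(-733/140) − 5·(-118))/(4384243/176400) = 8947260/4384243.

m = -1.2447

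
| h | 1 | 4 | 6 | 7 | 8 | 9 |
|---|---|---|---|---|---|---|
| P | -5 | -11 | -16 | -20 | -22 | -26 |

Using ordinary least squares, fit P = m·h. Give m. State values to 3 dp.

Normal-equation sums: Σh·h = 247.
Right-hand side: Σh·P = -695.
XᵀX·[m]ᵀ = XᵀP becomes [[247]]·[m]ᵀ = [-695]ᵀ.
Hence m = -695 / 247 ≈ -2.81377.

m = -2.814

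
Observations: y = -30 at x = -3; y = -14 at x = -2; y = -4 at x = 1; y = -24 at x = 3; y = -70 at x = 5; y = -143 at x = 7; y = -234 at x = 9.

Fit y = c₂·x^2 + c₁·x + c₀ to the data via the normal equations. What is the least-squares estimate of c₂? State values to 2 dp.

c₂ = -2.98

Forming AᵀA = [[9766, 1190, 178]; [1190, 178, 20]; [178, 20, 7]] and Aᵀy = [-28257, -3415, -519]ᵀ gives AᵀA·[c₂, c₁, c₀]ᵀ = Aᵀy.
Row-reducing yields c₂ = -97891/32844, c₁ = 80585/98532, c₀ = -34001/49266.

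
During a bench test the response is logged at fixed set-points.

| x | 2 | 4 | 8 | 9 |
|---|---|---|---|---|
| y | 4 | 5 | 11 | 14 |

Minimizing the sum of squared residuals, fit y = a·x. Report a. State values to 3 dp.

From the data, Σx·x = 165.
Moment sums: Σx·y = 242.
So MᵀM·[a]ᵀ = Mᵀy: [[165]]·[a]ᵀ = [242]ᵀ.
Hence a = 242 / 165 ≈ 1.46667.

a = 1.467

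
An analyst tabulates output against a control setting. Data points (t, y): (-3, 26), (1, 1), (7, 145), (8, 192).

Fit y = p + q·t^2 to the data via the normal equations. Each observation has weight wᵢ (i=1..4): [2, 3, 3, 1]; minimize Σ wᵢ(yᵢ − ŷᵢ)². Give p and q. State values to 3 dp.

Compute the Gram sums: Σwᵢ·1 = 9, Σwᵢ·t^2 = 232, Σwᵢ·t^2·t^2 = 11464.
Right-hand side: Σwᵢ·y = 682, Σwᵢ·t^2·y = 34074.
Normal equations: [[9, 232]; [232, 11464]]·[p, q]ᵀ = [682, 34074]ᵀ.
Eliminating q: 11464·(row 1) − 232·(row 2) gives 49352·p = 11464·682 − 232·34074 = -86720, so p = -10840/6169.
Then q = (34074 − 232·(-10840/6169))/11464 = 74221/24676.

p = -1.757, q = 3.008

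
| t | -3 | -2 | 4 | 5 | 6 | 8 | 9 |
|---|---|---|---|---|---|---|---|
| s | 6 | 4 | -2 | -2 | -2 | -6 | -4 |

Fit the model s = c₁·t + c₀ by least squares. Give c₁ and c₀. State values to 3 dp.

c₁ = -0.893, c₀ = 2.587

Setting ∂/∂c₁ … = 0 gives: 235·c₁ + 27·c₀ = -140;  27·c₁ + 7·c₀ = -6.
Eliminating c₀: 7·(row 1) − 27·(row 2) gives 916·c₁ = 7·(-140) − 27·(-6) = -818, so c₁ = -409/458.
Then c₀ = ((-6) − 27·(-409/458))/7 = 1185/458.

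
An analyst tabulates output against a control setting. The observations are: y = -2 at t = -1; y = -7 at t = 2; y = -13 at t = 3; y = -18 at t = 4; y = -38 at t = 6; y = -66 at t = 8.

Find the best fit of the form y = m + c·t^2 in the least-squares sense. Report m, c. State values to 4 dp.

m = -2.4985, c = -0.9924

Sums needed: Σ1 = 6, Σt^2 = 130, Σt^2·t^2 = 5746.
Right-hand side: Σy = -144, Σt^2·y = -6027.
So AᵀA·[m, c]ᵀ = Aᵀy: [[6, 130]; [130, 5746]]·[m, c]ᵀ = [-144, -6027]ᵀ.
det = 6·5746 − 130² = 17576.
m = ((-144)·5746 − 130·(-6027))/17576 = -1689/676; c = (6·(-6027) − 130·(-144))/17576 = -8721/8788.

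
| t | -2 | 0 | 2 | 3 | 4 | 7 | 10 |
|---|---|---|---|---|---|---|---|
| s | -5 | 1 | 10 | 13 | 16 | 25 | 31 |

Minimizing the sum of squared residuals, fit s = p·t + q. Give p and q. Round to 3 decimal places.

Sums needed: Σt·t = 182, Σt = 24, Σ1 = 7.
For Aᵀs: Σt·s = 618, Σs = 91.
So AᵀA·[p, q]ᵀ = Aᵀs: [[182, 24]; [24, 7]]·[p, q]ᵀ = [618, 91]ᵀ.
Eliminating q: 7·(row 1) − 24·(row 2) gives 698·p = 7·618 − 24·91 = 2142, so p = 1071/349.
Then q = (91 − 24·(1071/349))/7 = 865/349.

p = 3.069, q = 2.479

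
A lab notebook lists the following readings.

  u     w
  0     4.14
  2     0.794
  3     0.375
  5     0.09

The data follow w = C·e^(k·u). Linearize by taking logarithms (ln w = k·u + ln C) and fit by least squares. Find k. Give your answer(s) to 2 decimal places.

k = -0.77

Let Y = ln w. Fitting Y = k·u + ln C by least squares:
Over the data: Σu = 10.0000, Σ(u)² = 38.0000, Σln w = -2.1988, Σu·ln w = -15.4436.
Normal system: [[38.0000, 10.0000]; [10.0000, 4]]·[k, ln C]ᵀ = [-15.4436, -2.1988]ᵀ.
Slope k = (n·Σu·ln w − Σu·Σln w)/(n·Σ(u)² − (Σu)²) = (4·-15.4436 − 10.0000·-2.1988)/52.0000 = -0.76513; ln C = (Σln w − k·Σu)/n = 1.36314.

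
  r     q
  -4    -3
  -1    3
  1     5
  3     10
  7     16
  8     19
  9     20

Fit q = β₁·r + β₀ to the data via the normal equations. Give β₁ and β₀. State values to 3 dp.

β₁ = 1.774, β₀ = 4.171

Sums needed: Σr·r = 221, Σr = 23, Σ1 = 7.
Right-hand side: Σr·q = 488, Σq = 70.
So XᵀX·[β₁, β₀]ᵀ = Xᵀq: [[221, 23]; [23, 7]]·[β₁, β₀]ᵀ = [488, 70]ᵀ.
Determinant 221·7 − 23² = 1018.
β₁ = (488·7 − 23·70)/1018 = 903/509; β₀ = (221·70 − 23·488)/1018 = 2123/509.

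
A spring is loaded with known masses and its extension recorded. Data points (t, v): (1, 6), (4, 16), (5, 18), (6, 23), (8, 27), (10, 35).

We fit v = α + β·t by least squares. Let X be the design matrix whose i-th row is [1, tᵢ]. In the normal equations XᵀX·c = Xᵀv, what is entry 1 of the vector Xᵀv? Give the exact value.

125

Entry 1 ↔ basis 1, so (Xᵀv)_{1} = Σᵢ vᵢ = (1)·(6) + (1)·(16) + (1)·(18) + (1)·(23) + (1)·(27) + (1)·(35) = 125.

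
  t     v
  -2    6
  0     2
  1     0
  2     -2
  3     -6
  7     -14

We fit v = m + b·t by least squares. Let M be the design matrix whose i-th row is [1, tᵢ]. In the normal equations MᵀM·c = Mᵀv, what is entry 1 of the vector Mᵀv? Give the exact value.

-14

Entry 1 ↔ basis 1, so (Mᵀv)_{1} = Σᵢ vᵢ = (1)·(6) + (1)·(2) + (1)·(0) + (1)·(-2) + (1)·(-6) + (1)·(-14) = -14.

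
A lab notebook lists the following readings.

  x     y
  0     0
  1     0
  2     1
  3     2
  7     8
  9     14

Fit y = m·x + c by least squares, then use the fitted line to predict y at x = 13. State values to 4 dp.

Compute the Gram sums: Σx·x = 144, Σx = 22, Σ1 = 6.
And Σx·y = 190, Σy = 25.
Eliminating c: 6·(row 1) − 22·(row 2) gives 380·m = 6·190 − 22·25 = 590, so m = 59/38.
Then c = (25 − 22·(59/38))/6 = -29/19.
At x = 13: ŷ = (59/38)·(13) + (-29/19)·(1) = 709/38.

ŷ = 18.6579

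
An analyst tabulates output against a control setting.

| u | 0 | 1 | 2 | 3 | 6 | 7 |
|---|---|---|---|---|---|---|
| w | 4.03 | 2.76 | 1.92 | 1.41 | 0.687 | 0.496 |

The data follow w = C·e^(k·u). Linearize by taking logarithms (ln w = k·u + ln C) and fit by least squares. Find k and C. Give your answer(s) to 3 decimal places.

k = -0.288, C = 3.669

Let Y = ln w. Fitting Y = k·u + ln C by least squares:
Σu = 19.0000, Σ(u)² = 99.0000, Σln w = 2.3283, Σu·ln w = -3.8101.
Normal system: [[99.0000, 19.0000]; [19.0000, 6]]·[k, ln C]ᵀ = [-3.8101, 2.3283]ᵀ.
Δ = 99.0000·6 − (19.0000)² = 233.0000; k = (-3.8101·6 − 19.0000·2.3283)/233.0000 = -0.28798, ln C = (99.0000·2.3283 − 19.0000·-3.8101)/233.0000 = 1.29998, so C = exp(1.29998) = 3.66922.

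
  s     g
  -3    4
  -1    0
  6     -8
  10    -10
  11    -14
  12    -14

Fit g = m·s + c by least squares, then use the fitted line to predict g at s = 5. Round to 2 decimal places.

ĝ = -6.05

Entries of MᵀM: Σs·s = 411, Σs = 35, Σ1 = 6.
Moment sums: Σs·g = -482, Σg = -42.
Normal equations: [[411, 35]; [35, 6]]·[m, c]ᵀ = [-482, -42]ᵀ.
det = 411·6 − 35² = 1241.
m = ((-482)·6 − 35·(-42))/1241 = -1422/1241; c = (411·(-42) − 35·(-482))/1241 = -392/1241.
At s = 5: ĝ = (-1422/1241)·(5) + (-392/1241)·(1) = -7502/1241.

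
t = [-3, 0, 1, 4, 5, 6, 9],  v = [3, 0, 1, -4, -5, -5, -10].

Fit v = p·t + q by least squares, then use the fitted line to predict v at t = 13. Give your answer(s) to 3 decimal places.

Setting ∂/∂p … = 0 gives: 168·p + 22·q = -169;  22·p + 7·q = -20.
Determinant 168·7 − 22² = 692.
p = ((-169)·7 − 22·(-20))/692 = -743/692; q = (168·(-20) − 22·(-169))/692 = 179/346.
At t = 13: v̂ = (-743/692)·(13) + (179/346)·(1) = -9301/692.

v̂ = -13.441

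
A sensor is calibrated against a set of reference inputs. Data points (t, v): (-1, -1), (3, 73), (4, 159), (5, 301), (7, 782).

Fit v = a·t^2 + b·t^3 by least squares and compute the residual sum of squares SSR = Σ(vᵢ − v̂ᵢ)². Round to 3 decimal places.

SSR = 4.392

Compute the Gram sums: Σt^2·t^2 = 3364, Σt^2·t^3 = 21198, Σt^3·t^3 = 138100.
Right-hand side: Σt^2·v = 49043, Σt^3·v = 317999.
So MᵀM·[a, b]ᵀ = Mᵀv: [[3364, 21198]; [21198, 138100]]·[a, b]ᵀ = [49043, 317999]ᵀ.
Eliminating b: 138100·(row 1) − 21198·(row 2) gives 15213196·a = 138100·49043 − 21198·317999 = 31895498, so a = 15947749/7606598.
Then b = (317999 − 21198·(15947749/7606598))/138100 = 15067561/7606598.
Residuals: -4243393/3803299, 2463883/3803299, -5019403/3803299, 3723574/3803299, -626744/3803299; SSR = 16703741/3803299.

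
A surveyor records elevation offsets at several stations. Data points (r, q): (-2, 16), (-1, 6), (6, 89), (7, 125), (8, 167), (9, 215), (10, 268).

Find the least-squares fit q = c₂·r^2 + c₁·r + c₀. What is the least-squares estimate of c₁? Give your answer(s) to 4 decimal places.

From the data, Σr^2·r^2 = 24371, Σr^2·r = 2791, Σr^2 = 335, Σr·r = 335, Σr = 37, Σ1 = 7.
Right-hand side: Σr^2·q = 64302, Σr·q = 7322, Σq = 886.
AᵀA·[c₂, c₁, c₀]ᵀ = Aᵀq becomes [[24371, 2791, 335]; [2791, 335, 37]; [335, 37, 7]]·[c₂, c₁, c₀]ᵀ = [64302, 7322, 886]ᵀ.
Solving the 3×3 system (Gaussian elimination) gives c₂ = 632060/212961, c₁ = -594628/212961, c₀ = -50258/70987.

c₁ = -2.7922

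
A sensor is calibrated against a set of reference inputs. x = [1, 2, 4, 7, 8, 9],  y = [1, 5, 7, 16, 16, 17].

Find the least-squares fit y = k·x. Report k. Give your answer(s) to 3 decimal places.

Forming AᵀA = [[215]] and Aᵀy = [432]ᵀ gives AᵀA·[k]ᵀ = Aᵀy.
Hence k = 432 / 215 ≈ 2.0093.

k = 2.009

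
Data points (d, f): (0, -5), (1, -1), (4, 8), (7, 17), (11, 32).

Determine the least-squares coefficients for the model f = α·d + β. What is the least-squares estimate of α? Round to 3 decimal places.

α = 3.293

The normal system XᵀX·[α, β]ᵀ = Xᵀf is [[187, 23]; [23, 5]]·[α, β]ᵀ = [502, 51]ᵀ.
Eliminating β: 5·(row 1) − 23·(row 2) gives 406·α = 5·502 − 23·51 = 1337, so α = 191/58.
Then β = (51 − 23·(191/58))/5 = -287/58.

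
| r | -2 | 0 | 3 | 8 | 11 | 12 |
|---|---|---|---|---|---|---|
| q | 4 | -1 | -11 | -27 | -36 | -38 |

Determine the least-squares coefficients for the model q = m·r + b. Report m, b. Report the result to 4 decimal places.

The normal system AᵀA·[m, b]ᵀ = Aᵀq is [[342, 32]; [32, 6]]·[m, b]ᵀ = [-1109, -109]ᵀ.
Determinant 342·6 − 32² = 1028.
m = ((-1109)·6 − 32·(-109))/1028 = -1583/514; b = (342·(-109) − 32·(-1109))/1028 = -895/514.

m = -3.0798, b = -1.7412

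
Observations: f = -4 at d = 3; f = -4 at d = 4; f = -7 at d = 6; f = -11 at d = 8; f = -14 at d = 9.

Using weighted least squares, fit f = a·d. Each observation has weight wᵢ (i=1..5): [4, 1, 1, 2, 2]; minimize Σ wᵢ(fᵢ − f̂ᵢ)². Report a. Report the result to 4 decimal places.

Compute the Gram sums: Σwᵢ·d·d = 378.
And Σwᵢ·d·f = -534.
a = (-534)/378 = -1.4127.

a = -1.4127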